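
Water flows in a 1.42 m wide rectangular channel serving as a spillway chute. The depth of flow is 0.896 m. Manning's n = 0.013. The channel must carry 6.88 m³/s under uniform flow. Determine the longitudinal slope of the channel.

Flow area A = b·y = 1.42 × 0.896 = 1.272 m². Wetted perimeter P = b + 2y = 1.42 + 2×0.896 = 3.212 m.
Hydraulic radius R = A/P = 1.272/3.212 = 0.3961 m.
From Manning's equation, S = [nQ / (1 A R^(2/3))]² = [0.013 × 6.88 / (1 × 1.272 × 0.3961^(2/3))]² = 0.017.

S = 0.017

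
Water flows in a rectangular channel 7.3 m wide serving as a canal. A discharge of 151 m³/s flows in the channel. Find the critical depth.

For a rectangular channel, critical depth y_c = (q²/g)^(1/3) where q = Q/b = 151/7.3 = 20.68 m²/s.
So y_c = (20.68²/9.81)^(1/3) = 3.52 m.

y_c = 3.52 m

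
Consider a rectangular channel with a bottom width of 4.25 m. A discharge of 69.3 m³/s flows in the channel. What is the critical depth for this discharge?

For a rectangular channel, critical depth y_c = (q²/g)^(1/3) where q = Q/b = 69.3/4.25 = 16.31 m²/s.
So y_c = (16.31²/9.81)^(1/3) = 3 m.

y_c = 3 m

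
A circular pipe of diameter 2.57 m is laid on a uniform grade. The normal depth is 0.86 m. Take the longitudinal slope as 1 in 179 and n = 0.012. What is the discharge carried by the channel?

Q = 5.81 m³/s

For a circular section of diameter D = 2.57 m at depth y = 0.86 m, the central angle is θ = 2 arccos(1 − 2y/D) = 2.467 rad. Then A = (D²/8)(θ − sin θ) = 1.522 m² and P = Dθ/2 = 3.171 m.
Hydraulic radius R = A/P = 1.522/3.171 = 0.4799 m.
Manning's equation: Q = (1/n) A R^(2/3) S^(1/2) = (1/0.012) × 1.522 × 0.4799^(2/3) × 0.005587^(1/2) = 5.81 m³/s.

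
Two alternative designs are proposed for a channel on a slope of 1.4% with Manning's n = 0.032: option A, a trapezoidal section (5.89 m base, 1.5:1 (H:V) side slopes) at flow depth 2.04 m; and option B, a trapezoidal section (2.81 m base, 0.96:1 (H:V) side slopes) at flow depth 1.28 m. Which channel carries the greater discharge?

channel A

Channel A: With bottom width b = 5.89 m and side slope z = 1.5: A = (b + zy)y = (5.89 + 1.5×2.04)×2.04 = 18.26 m²; P = b + 2y√(1+z²) = 5.89 + 2×2.04×1.803 = 13.25 m. Hydraulic radius R = A/P = 18.26/13.25 = 1.378 m. Q_A = (1/0.032)·18.26·1.378^(2/3)·√0.014 = 83.62 m³/s.
Channel B: With bottom width b = 2.81 m and side slope z = 0.96: A = (b + zy)y = (2.81 + 0.96×1.28)×1.28 = 5.17 m²; P = b + 2y√(1+z²) = 2.81 + 2×1.28×1.386 = 6.359 m. Hydraulic radius R = A/P = 5.17/6.359 = 0.813 m. Q_B = (1/0.032)·5.17·0.813^(2/3)·√0.014 = 16.65 m³/s.
Q_A = 83.62 m³/s vs Q_B = 16.65 m³/s, so channel A carries more.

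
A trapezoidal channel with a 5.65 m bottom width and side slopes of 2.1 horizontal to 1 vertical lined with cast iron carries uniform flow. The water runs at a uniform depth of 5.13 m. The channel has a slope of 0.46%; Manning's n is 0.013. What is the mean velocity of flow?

V = 10.5 m/s

With bottom width b = 5.65 m and side slope z = 2.1: A = (b + zy)y = (5.65 + 2.1×5.13)×5.13 = 84.25 m²; P = b + 2y√(1+z²) = 5.65 + 2×5.13×2.326 = 29.51 m.
Hydraulic radius R = A/P = 84.25/29.51 = 2.855 m.
From Manning's equation, V = (1/n) R^(2/3) S^(1/2) = (1/0.013) × 2.855^(2/3) × 0.0046^(1/2) = 10.5 m/s.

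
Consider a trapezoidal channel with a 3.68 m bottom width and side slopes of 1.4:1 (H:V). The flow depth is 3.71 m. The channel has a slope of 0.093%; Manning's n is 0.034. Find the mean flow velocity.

With bottom width b = 3.68 m and side slope z = 1.4: A = (b + zy)y = (3.68 + 1.4×3.71)×3.71 = 32.92 m²; P = b + 2y√(1+z²) = 3.68 + 2×3.71×1.72 = 16.45 m.
Hydraulic radius R = A/P = 32.92/16.45 = 2.002 m.
From Manning's equation, V = (1/n) R^(2/3) S^(1/2) = (1/0.034) × 2.002^(2/3) × 0.00093^(1/2) = 1.42 m/s.

V = 1.42 m/s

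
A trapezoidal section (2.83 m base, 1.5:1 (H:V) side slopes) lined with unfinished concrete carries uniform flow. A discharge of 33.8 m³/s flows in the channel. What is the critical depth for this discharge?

At critical depth, Q² T / (g A³) = 1, i.e. A³/T = Q²/g = 33.8²/9.81 = 116.5.
Try y = 1.54 m: A³/T = 66.57 — too small.
Try y = 2 m: A³/T = 179.5 — too large.
Try y = 1.79 m: A³/T = 117.3 — close enough.

y_c = 1.79 m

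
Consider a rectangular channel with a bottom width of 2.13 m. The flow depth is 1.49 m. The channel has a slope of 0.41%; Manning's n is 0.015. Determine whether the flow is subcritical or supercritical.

Flow area A = b·y = 2.13 × 1.49 = 3.174 m². Wetted perimeter P = b + 2y = 2.13 + 2×1.49 = 5.11 m.
Hydraulic radius R = A/P = 3.174/5.11 = 0.6211 m.
V = (1/n) R^(2/3) √S = (1/0.015) × 0.6211^(2/3) × √0.0041 = 3.107 m/s. Hydraulic depth D_h = A/T = 3.174/2.13 = 1.49 m.
Froude number Fr = V/√(g·D_h) = 3.107/√(9.81×1.49) = 0.813, which is less than 1, so the flow is subcritical.

subcritical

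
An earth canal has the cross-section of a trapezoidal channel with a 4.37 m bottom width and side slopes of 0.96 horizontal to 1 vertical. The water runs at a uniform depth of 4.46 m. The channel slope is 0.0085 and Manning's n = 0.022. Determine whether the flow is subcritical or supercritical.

With bottom width b = 4.37 m and side slope z = 0.96: A = (b + zy)y = (4.37 + 0.96×4.46)×4.46 = 38.59 m²; P = b + 2y√(1+z²) = 4.37 + 2×4.46×1.386 = 16.74 m.
Hydraulic radius R = A/P = 38.59/16.74 = 2.306 m.
V = (1/n) R^(2/3) √S = (1/0.022) × 2.306^(2/3) × √0.0085 = 7.314 m/s. Hydraulic depth D_h = A/T = 38.59/12.93 = 2.983 m.
Froude number Fr = V/√(g·D_h) = 7.314/√(9.81×2.983) = 1.35, which is greater than 1, so the flow is supercritical.

supercritical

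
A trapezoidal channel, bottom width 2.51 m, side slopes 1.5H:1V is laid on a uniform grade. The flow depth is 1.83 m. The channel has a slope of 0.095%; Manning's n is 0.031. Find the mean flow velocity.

V = 1.03 m/s

With bottom width b = 2.51 m and side slope z = 1.5: A = (b + zy)y = (2.51 + 1.5×1.83)×1.83 = 9.617 m²; P = b + 2y√(1+z²) = 2.51 + 2×1.83×1.803 = 9.108 m.
Hydraulic radius R = A/P = 9.617/9.108 = 1.056 m.
From Manning's equation, V = (1/n) R^(2/3) S^(1/2) = (1/0.031) × 1.056^(2/3) × 0.00095^(1/2) = 1.03 m/s.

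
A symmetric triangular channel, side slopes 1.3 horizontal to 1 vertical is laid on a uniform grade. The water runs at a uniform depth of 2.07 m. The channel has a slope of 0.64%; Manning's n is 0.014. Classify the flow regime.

For a triangular section with side slope z = 1.3: A = zy² = 1.3×2.07² = 5.57 m²; P = 2y√(1+z²) = 2×2.07×1.64 = 6.79 m.
Hydraulic radius R = A/P = 5.57/6.79 = 0.8204 m.
V = (1/n) R^(2/3) √S = (1/0.014) × 0.8204^(2/3) × √0.0064 = 5.008 m/s. Hydraulic depth D_h = A/T = 5.57/5.382 = 1.035 m.
Froude number Fr = V/√(g·D_h) = 5.008/√(9.81×1.035) = 1.57, which is greater than 1, so the flow is supercritical.

supercritical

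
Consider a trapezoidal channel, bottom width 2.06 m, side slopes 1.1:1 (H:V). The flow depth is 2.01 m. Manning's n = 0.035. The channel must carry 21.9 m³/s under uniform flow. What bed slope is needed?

S = 0.0073

With bottom width b = 2.06 m and side slope z = 1.1: A = (b + zy)y = (2.06 + 1.1×2.01)×2.01 = 8.585 m²; P = b + 2y√(1+z²) = 2.06 + 2×2.01×1.487 = 8.036 m.
Hydraulic radius R = A/P = 8.585/8.036 = 1.068 m.
From Manning's equation, S = [nQ / (1 A R^(2/3))]² = [0.035 × 21.9 / (1 × 8.585 × 1.068^(2/3))]² = 0.0073.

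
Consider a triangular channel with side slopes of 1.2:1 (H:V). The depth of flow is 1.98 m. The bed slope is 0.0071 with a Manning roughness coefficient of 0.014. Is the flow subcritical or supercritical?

supercritical

For a triangular section with side slope z = 1.2: A = zy² = 1.2×1.98² = 4.704 m²; P = 2y√(1+z²) = 2×1.98×1.562 = 6.186 m.
Hydraulic radius R = A/P = 4.704/6.186 = 0.7605 m.
V = (1/n) R^(2/3) √S = (1/0.014) × 0.7605^(2/3) × √0.0071 = 5.015 m/s. Hydraulic depth D_h = A/T = 4.704/4.752 = 0.99 m.
Froude number Fr = V/√(g·D_h) = 5.015/√(9.81×0.99) = 1.61, which is greater than 1, so the flow is supercritical.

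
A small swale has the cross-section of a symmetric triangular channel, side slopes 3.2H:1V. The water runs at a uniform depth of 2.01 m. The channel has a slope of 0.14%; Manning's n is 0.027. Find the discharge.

For a triangular section with side slope z = 3.2: A = zy² = 3.2×2.01² = 12.93 m²; P = 2y√(1+z²) = 2×2.01×3.353 = 13.48 m.
Hydraulic radius R = A/P = 12.93/13.48 = 0.9593 m.
Manning's equation: Q = (1/n) A R^(2/3) S^(1/2) = (1/0.027) × 12.93 × 0.9593^(2/3) × 0.0014^(1/2) = 17.4 m³/s.

Q = 17.4 m³/s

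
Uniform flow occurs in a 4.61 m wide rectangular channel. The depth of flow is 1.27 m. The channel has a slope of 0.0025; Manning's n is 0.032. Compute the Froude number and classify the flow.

Flow area A = b·y = 4.61 × 1.27 = 5.855 m². Wetted perimeter P = b + 2y = 4.61 + 2×1.27 = 7.15 m.
Hydraulic radius R = A/P = 5.855/7.15 = 0.8188 m.
V = (1/n) R^(2/3) √S = (1/0.032) × 0.8188^(2/3) × √0.0025 = 1.368 m/s. Hydraulic depth D_h = A/T = 5.855/4.61 = 1.27 m.
Froude number Fr = V/√(g·D_h) = 1.368/√(9.81×1.27) = 0.387, which is less than 1, so the flow is subcritical.

subcritical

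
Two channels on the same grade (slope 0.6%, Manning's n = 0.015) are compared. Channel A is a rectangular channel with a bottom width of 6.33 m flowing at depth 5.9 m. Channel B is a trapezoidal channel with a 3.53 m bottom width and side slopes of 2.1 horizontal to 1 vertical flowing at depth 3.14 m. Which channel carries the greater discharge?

Channel A: Flow area A = b·y = 6.33 × 5.9 = 37.35 m². Wetted perimeter P = b + 2y = 6.33 + 2×5.9 = 18.13 m. Hydraulic radius R = A/P = 37.35/18.13 = 2.06 m. Q_A = (1/0.015)·37.35·2.06^(2/3)·√0.006 = 312.2 m³/s.
Channel B: With bottom width b = 3.53 m and side slope z = 2.1: A = (b + zy)y = (3.53 + 2.1×3.14)×3.14 = 31.79 m²; P = b + 2y√(1+z²) = 3.53 + 2×3.14×2.326 = 18.14 m. Hydraulic radius R = A/P = 31.79/18.14 = 1.753 m. Q_B = (1/0.015)·31.79·1.753^(2/3)·√0.006 = 238.6 m³/s.
Q_A = 312.2 m³/s vs Q_B = 238.6 m³/s, so channel A carries more.

channel A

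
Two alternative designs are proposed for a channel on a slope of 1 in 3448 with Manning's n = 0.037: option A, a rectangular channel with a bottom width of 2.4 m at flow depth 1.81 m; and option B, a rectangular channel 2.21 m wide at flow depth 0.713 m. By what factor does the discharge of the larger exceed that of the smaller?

3.87

Channel A: Flow area A = b·y = 2.4 × 1.81 = 4.344 m². Wetted perimeter P = b + 2y = 2.4 + 2×1.81 = 6.02 m. Hydraulic radius R = A/P = 4.344/6.02 = 0.7216 m. Q_A = (1/0.037)·4.344·0.7216^(2/3)·√0.00029 = 1.609 m³/s.
Channel B: Flow area A = b·y = 2.21 × 0.713 = 1.576 m². Wetted perimeter P = b + 2y = 2.21 + 2×0.713 = 3.636 m. Hydraulic radius R = A/P = 1.576/3.636 = 0.4334 m. Q_B = (1/0.037)·1.576·0.4334^(2/3)·√0.00029 = 0.4153 m³/s.
The larger discharge is 1.609 m³/s and the smaller is 0.4153 m³/s; the ratio is 3.87.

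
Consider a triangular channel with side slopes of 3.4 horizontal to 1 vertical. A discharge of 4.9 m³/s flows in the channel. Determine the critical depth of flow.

y_c = 0.842 m

At critical depth, Q² T / (g A³) = 1, i.e. A³/T = Q²/g = 4.9²/9.81 = 2.448.
At y = 0.671 m: A³/T = 0.7862 — too small.
At y = 0.924 m: A³/T = 3.893 — too large.
At y = 0.842 m: A³/T = 2.446 — ≈ 2.448.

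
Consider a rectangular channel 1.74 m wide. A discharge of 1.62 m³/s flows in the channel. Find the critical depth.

y_c = 0.445 m

For a rectangular channel, critical depth y_c = (q²/g)^(1/3) where q = Q/b = 1.62/1.74 = 0.931 m²/s.
So y_c = (0.931²/9.81)^(1/3) = 0.445 m.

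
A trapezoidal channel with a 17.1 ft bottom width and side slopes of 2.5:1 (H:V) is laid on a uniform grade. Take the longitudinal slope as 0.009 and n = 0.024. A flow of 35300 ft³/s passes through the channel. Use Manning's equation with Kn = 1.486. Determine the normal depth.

y_n = 19.3 ft

Manning's equation rearranged: A R^(2/3) = nQ / (1.486·√S) = 0.024 × 35300 / (1.486 × √0.009) = 6010.
Try y = 22.5 ft: A R^(2/3) = 8620 — high.
Try y = 17.3 ft: A R^(2/3) = 4673 — low.
Try y = 19.3 ft: A R^(2/3) = 6017 — ≈ 6010.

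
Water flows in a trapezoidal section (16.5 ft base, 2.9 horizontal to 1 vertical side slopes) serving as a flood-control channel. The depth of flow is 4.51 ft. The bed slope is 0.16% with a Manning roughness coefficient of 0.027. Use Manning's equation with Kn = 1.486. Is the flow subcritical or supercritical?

subcritical

With bottom width b = 16.5 ft and side slope z = 2.9: A = (b + zy)y = (16.5 + 2.9×4.51)×4.51 = 133.4 ft²; P = b + 2y√(1+z²) = 16.5 + 2×4.51×3.068 = 44.17 ft.
Hydraulic radius R = A/P = 133.4/44.17 = 3.02 ft.
V = (1.486/n) R^(2/3) √S = (1.486/0.027) × 3.02^(2/3) × √0.0016 = 4.6 ft/s. Hydraulic depth D_h = A/T = 133.4/42.66 = 3.127 ft.
Froude number Fr = V/√(g·D_h) = 4.6/√(32.2×3.127) = 0.458, which is less than 1, so the flow is subcritical.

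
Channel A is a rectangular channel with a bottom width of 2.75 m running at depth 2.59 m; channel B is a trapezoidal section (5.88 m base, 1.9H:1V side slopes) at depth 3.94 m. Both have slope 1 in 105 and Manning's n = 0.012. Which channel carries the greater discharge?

channel B

Channel A: Flow area A = b·y = 2.75 × 2.59 = 7.122 m². Wetted perimeter P = b + 2y = 2.75 + 2×2.59 = 7.93 m. Hydraulic radius R = A/P = 7.122/7.93 = 0.8982 m. Q_A = (1/0.012)·7.122·0.8982^(2/3)·√0.009524 = 53.92 m³/s.
Channel B: With bottom width b = 5.88 m and side slope z = 1.9: A = (b + zy)y = (5.88 + 1.9×3.94)×3.94 = 52.66 m²; P = b + 2y√(1+z²) = 5.88 + 2×3.94×2.147 = 22.8 m. Hydraulic radius R = A/P = 52.66/22.8 = 2.31 m. Q_B = (1/0.012)·52.66·2.31^(2/3)·√0.009524 = 748.4 m³/s.
Q_A = 53.92 m³/s vs Q_B = 748.4 m³/s, so channel B carries more.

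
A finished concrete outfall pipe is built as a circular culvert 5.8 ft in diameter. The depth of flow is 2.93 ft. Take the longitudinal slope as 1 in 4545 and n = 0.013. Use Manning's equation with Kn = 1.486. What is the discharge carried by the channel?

Q = 29.2 ft³/s

For a circular section of diameter D = 5.8 ft at depth y = 2.93 ft, the central angle is θ = 2 arccos(1 − 2y/D) = 3.162 rad. Then A = (D²/8)(θ − sin θ) = 13.38 ft² and P = Dθ/2 = 9.171 ft.
Hydraulic radius R = A/P = 13.38/9.171 = 1.459 ft.
Manning's equation: Q = (1.486/n) A R^(2/3) S^(1/2) = (1.486/0.013) × 13.38 × 1.459^(2/3) × 0.00022^(1/2) = 29.2 ft³/s.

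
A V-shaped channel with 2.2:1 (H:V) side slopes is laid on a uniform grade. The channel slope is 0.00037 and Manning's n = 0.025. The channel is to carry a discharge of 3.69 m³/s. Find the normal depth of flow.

y_n = 1.63 m

Manning's equation rearranged: A R^(2/3) = nQ / (1·√S) = 0.025 × 3.69 / (√0.00037) = 4.796.
Try y = 1.98 m: A R^(2/3) = 8.047 — over.
Try y = 1.37 m: A R^(2/3) = 3.014 — short.
Try y = 1.63 m: A R^(2/3) = 4.79 — close enough.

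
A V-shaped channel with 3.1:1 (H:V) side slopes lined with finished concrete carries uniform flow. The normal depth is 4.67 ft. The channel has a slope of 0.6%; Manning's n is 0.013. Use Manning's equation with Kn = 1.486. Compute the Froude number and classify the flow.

supercritical

For a triangular section with side slope z = 3.1: A = zy² = 3.1×4.67² = 67.61 ft²; P = 2y√(1+z²) = 2×4.67×3.257 = 30.42 ft.
Hydraulic radius R = A/P = 67.61/30.42 = 2.222 ft.
V = (1.486/n) R^(2/3) √S = (1.486/0.013) × 2.222^(2/3) × √0.006 = 15.08 ft/s. Hydraulic depth D_h = A/T = 67.61/28.95 = 2.335 ft.
Froude number Fr = V/√(g·D_h) = 15.08/√(32.2×2.335) = 1.74, which is greater than 1, so the flow is supercritical.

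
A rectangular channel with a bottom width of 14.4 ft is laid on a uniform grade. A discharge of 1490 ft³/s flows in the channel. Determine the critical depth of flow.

y_c = 6.93 ft

For a rectangular channel, critical depth y_c = (q²/g)^(1/3) where q = Q/b = 1490/14.4 = 103.5 ft²/s.
So y_c = (103.5²/32.2)^(1/3) = 6.93 ft.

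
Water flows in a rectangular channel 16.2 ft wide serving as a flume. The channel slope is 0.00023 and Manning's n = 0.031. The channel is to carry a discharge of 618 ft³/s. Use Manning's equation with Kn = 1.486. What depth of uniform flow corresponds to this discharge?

y_n = 16.9 ft

Manning's equation rearranged: A R^(2/3) = nQ / (1.486·√S) = 0.031 × 618 / (1.486 × √0.00023) = 850.1.
Trying y = 15.1 ft: A R^(2/3) = 741 — low.
Trying y = 18.9 ft: A R^(2/3) = 973.6 — high.
Trying y = 16.9 ft: A R^(2/3) = 850.5 — ≈ 850.1.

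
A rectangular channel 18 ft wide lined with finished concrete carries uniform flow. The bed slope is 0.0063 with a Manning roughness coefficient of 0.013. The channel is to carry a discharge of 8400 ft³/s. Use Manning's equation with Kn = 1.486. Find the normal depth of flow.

y_n = 16 ft

Manning's equation rearranged: A R^(2/3) = nQ / (1.486·√S) = 0.013 × 8400 / (1.486 × √0.0063) = 925.8.
Trying y = 12 ft: A R^(2/3) = 643.6 — short.
Trying y = 20 ft: A R^(2/3) = 1216 — over.
Trying y = 16 ft: A R^(2/3) = 925.4 — matches.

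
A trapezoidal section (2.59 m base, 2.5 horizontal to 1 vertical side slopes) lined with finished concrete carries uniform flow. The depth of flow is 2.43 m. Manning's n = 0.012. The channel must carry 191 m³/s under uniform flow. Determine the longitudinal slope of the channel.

S = 0.008

With bottom width b = 2.59 m and side slope z = 2.5: A = (b + zy)y = (2.59 + 2.5×2.43)×2.43 = 21.06 m²; P = b + 2y√(1+z²) = 2.59 + 2×2.43×2.693 = 15.68 m.
Hydraulic radius R = A/P = 21.06/15.68 = 1.343 m.
From Manning's equation, S = [nQ / (1 A R^(2/3))]² = [0.012 × 191 / (1 × 21.06 × 1.343^(2/3))]² = 0.008.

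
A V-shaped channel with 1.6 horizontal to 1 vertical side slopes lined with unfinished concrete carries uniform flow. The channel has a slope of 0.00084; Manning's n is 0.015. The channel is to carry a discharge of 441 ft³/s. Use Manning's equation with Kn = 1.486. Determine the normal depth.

y_n = 6.86 ft

Manning's equation rearranged: A R^(2/3) = nQ / (1.486·√S) = 0.015 × 441 / (1.486 × √0.00084) = 153.6.
At y = 5.32 ft: A R^(2/3) = 77.89 — short.
At y = 6.86 ft: A R^(2/3) = 153.4 — close enough.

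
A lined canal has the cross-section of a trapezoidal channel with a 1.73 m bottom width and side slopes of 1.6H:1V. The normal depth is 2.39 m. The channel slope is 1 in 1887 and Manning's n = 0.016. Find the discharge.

Q = 22 m³/s

With bottom width b = 1.73 m and side slope z = 1.6: A = (b + zy)y = (1.73 + 1.6×2.39)×2.39 = 13.27 m²; P = b + 2y√(1+z²) = 1.73 + 2×2.39×1.887 = 10.75 m.
Hydraulic radius R = A/P = 13.27/10.75 = 1.235 m.
Manning's equation: Q = (1/n) A R^(2/3) S^(1/2) = (1/0.016) × 13.27 × 1.235^(2/3) × 0.0005299^(1/2) = 22 m³/s.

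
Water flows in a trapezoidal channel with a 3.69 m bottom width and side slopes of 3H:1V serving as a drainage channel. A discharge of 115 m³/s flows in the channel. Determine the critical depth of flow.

At critical depth, Q² T / (g A³) = 1, i.e. A³/T = Q²/g = 115²/9.81 = 1348.
Trying y = 2.07 m: A³/T = 534.2 — too small.
Trying y = 3.26 m: A³/T = 3642 — too large.
Trying y = 2.58 m: A³/T = 1338 — matches.

y_c = 2.58 m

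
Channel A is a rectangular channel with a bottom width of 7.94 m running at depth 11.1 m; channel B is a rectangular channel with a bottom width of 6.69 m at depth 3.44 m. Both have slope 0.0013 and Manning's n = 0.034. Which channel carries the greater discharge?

Channel A: Flow area A = b·y = 7.94 × 11.1 = 88.13 m². Wetted perimeter P = b + 2y = 7.94 + 2×11.1 = 30.14 m. Hydraulic radius R = A/P = 88.13/30.14 = 2.924 m. Q_A = (1/0.034)·88.13·2.924^(2/3)·√0.0013 = 191.1 m³/s.
Channel B: Flow area A = b·y = 6.69 × 3.44 = 23.01 m². Wetted perimeter P = b + 2y = 6.69 + 2×3.44 = 13.57 m. Hydraulic radius R = A/P = 23.01/13.57 = 1.696 m. Q_B = (1/0.034)·23.01·1.696^(2/3)·√0.0013 = 34.71 m³/s.
Q_A = 191.1 m³/s vs Q_B = 34.71 m³/s, so channel A carries more.

channel A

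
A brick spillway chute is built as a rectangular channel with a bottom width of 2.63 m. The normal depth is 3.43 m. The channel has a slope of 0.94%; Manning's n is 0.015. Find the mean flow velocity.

Flow area A = b·y = 2.63 × 3.43 = 9.021 m². Wetted perimeter P = b + 2y = 2.63 + 2×3.43 = 9.49 m.
Hydraulic radius R = A/P = 9.021/9.49 = 0.9506 m.
From Manning's equation, V = (1/n) R^(2/3) S^(1/2) = (1/0.015) × 0.9506^(2/3) × 0.0094^(1/2) = 6.25 m/s.

V = 6.25 m/s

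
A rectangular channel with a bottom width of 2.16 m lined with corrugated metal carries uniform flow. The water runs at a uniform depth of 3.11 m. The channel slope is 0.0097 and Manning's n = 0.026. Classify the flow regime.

Flow area A = b·y = 2.16 × 3.11 = 6.718 m². Wetted perimeter P = b + 2y = 2.16 + 2×3.11 = 8.38 m.
Hydraulic radius R = A/P = 6.718/8.38 = 0.8016 m.
V = (1/n) R^(2/3) √S = (1/0.026) × 0.8016^(2/3) × √0.0097 = 3.269 m/s. Hydraulic depth D_h = A/T = 6.718/2.16 = 3.11 m.
Froude number Fr = V/√(g·D_h) = 3.269/√(9.81×3.11) = 0.592, which is less than 1, so the flow is subcritical.

subcritical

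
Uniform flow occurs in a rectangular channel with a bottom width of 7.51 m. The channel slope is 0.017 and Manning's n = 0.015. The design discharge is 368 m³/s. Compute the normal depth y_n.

Manning's equation rearranged: A R^(2/3) = nQ / (1·√S) = 0.015 × 368 / (√0.017) = 42.34.
Trying y = 2.84 m: A R^(2/3) = 29.38 — too small.
Trying y = 4.5 m: A R^(2/3) = 54.48 — too large.
Trying y = 3.72 m: A R^(2/3) = 42.38 — matches.

y_n = 3.72 m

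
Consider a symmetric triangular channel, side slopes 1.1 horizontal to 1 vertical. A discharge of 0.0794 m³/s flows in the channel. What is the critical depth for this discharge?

y_c = 0.254 m

At critical depth, Q² T / (g A³) = 1, i.e. A³/T = Q²/g = 0.0794²/9.81 = 0.0006426.
At y = 0.278 m: A³/T = 0.001005 — over.
At y = 0.193 m: A³/T = 0.000162 — short.
At y = 0.254 m: A³/T = 0.0006396 — close enough.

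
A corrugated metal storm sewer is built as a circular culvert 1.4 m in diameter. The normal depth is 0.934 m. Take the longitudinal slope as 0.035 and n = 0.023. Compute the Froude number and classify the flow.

supercritical

For a circular section of diameter D = 1.4 m at depth y = 0.934 m, the central angle is θ = 2 arccos(1 − 2y/D) = 3.823 rad. Then A = (D²/8)(θ − sin θ) = 1.091 m² and P = Dθ/2 = 2.676 m.
Hydraulic radius R = A/P = 1.091/2.676 = 0.4077 m.
V = (1/n) R^(2/3) √S = (1/0.023) × 0.4077^(2/3) × √0.035 = 4.472 m/s. Hydraulic depth D_h = A/T = 1.091/1.319 = 0.8269 m.
Froude number Fr = V/√(g·D_h) = 4.472/√(9.81×0.8269) = 1.57, which is greater than 1, so the flow is supercritical.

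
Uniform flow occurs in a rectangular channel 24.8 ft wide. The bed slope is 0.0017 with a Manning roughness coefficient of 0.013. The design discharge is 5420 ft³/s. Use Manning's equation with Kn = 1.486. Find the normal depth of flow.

Manning's equation rearranged: A R^(2/3) = nQ / (1.486·√S) = 0.013 × 5420 / (1.486 × √0.0017) = 1150.
At y = 15.5 ft: A R^(2/3) = 1392 — too large.
At y = 11.9 ft: A R^(2/3) = 982.3 — too small.
At y = 13.4 ft: A R^(2/3) = 1150 — ≈ 1150.

y_n = 13.4 ft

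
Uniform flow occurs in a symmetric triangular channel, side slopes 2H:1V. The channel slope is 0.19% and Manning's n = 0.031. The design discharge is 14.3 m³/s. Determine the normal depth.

y_n = 2.25 m

Manning's equation rearranged: A R^(2/3) = nQ / (1·√S) = 0.031 × 14.3 / (√0.0019) = 10.17.
At y = 1.9 m: A R^(2/3) = 6.477 — too small.
At y = 2.44 m: A R^(2/3) = 12.62 — too large.
At y = 2.25 m: A R^(2/3) = 10.17 — ≈ 10.17.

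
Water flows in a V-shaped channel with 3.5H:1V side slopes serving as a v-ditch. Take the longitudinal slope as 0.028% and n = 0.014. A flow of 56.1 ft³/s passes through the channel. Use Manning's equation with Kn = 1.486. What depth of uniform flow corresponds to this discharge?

y_n = 2.74 ft

Manning's equation rearranged: A R^(2/3) = nQ / (1.486·√S) = 0.014 × 56.1 / (1.486 × √0.00028) = 31.59.
Trying y = 2.15 ft: A R^(2/3) = 16.54 — low.
Trying y = 3.41 ft: A R^(2/3) = 56.58 — high.
Trying y = 2.74 ft: A R^(2/3) = 31.58 — ≈ 31.59.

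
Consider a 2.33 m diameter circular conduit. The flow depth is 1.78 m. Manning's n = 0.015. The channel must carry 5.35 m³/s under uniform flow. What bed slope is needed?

S = 0.00084

For a circular section of diameter D = 2.33 m at depth y = 1.78 m, the central angle is θ = 2 arccos(1 − 2y/D) = 4.254 rad. Then A = (D²/8)(θ − sin θ) = 3.495 m² and P = Dθ/2 = 4.956 m.
Hydraulic radius R = A/P = 3.495/4.956 = 0.7053 m.
From Manning's equation, S = [nQ / (1 A R^(2/3))]² = [0.015 × 5.35 / (1 × 3.495 × 0.7053^(2/3))]² = 0.00084.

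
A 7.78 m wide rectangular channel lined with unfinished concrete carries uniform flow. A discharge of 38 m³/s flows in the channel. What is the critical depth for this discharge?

y_c = 1.34 m

For a rectangular channel, critical depth y_c = (q²/g)^(1/3) where q = Q/b = 38/7.78 = 4.884 m²/s.
So y_c = (4.884²/9.81)^(1/3) = 1.34 m.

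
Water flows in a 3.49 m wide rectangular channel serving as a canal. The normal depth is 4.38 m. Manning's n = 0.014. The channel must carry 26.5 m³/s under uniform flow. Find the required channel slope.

S = 0.000438

Flow area A = b·y = 3.49 × 4.38 = 15.29 m². Wetted perimeter P = b + 2y = 3.49 + 2×4.38 = 12.25 m.
Hydraulic radius R = A/P = 15.29/12.25 = 1.248 m.
From Manning's equation, S = [nQ / (1 A R^(2/3))]² = [0.014 × 26.5 / (1 × 15.29 × 1.248^(2/3))]² = 0.000438.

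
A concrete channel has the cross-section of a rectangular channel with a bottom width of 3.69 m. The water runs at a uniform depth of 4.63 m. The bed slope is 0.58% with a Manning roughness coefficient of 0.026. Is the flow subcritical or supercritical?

subcritical

Flow area A = b·y = 3.69 × 4.63 = 17.08 m². Wetted perimeter P = b + 2y = 3.69 + 2×4.63 = 12.95 m.
Hydraulic radius R = A/P = 17.08/12.95 = 1.319 m.
V = (1/n) R^(2/3) √S = (1/0.026) × 1.319^(2/3) × √0.0058 = 3.523 m/s. Hydraulic depth D_h = A/T = 17.08/3.69 = 4.63 m.
Froude number Fr = V/√(g·D_h) = 3.523/√(9.81×4.63) = 0.523, which is less than 1, so the flow is subcritical.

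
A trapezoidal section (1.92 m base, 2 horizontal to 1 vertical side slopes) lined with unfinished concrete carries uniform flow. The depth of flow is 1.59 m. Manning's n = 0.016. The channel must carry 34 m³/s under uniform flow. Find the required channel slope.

S = 0.0052

With bottom width b = 1.92 m and side slope z = 2: A = (b + zy)y = (1.92 + 2×1.59)×1.59 = 8.109 m²; P = b + 2y√(1+z²) = 1.92 + 2×1.59×2.236 = 9.031 m.
Hydraulic radius R = A/P = 8.109/9.031 = 0.8979 m.
From Manning's equation, S = [nQ / (1 A R^(2/3))]² = [0.016 × 34 / (1 × 8.109 × 0.8979^(2/3))]² = 0.0052.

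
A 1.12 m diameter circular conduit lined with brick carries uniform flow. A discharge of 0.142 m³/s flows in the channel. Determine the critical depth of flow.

At critical depth, Q² T / (g A³) = 1, i.e. A³/T = Q²/g = 0.142²/9.81 = 0.002055.
At y = 0.225 m: A³/T = 0.003135 — too large.
At y = 0.178 m: A³/T = 0.001249 — too small.
At y = 0.202 m: A³/T = 0.002054 — ≈ 0.002055.

y_c = 0.202 m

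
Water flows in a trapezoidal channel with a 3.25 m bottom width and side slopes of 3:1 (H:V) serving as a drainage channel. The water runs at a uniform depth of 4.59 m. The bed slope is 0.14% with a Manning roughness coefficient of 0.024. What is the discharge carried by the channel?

With bottom width b = 3.25 m and side slope z = 3: A = (b + zy)y = (3.25 + 3×4.59)×4.59 = 78.12 m²; P = b + 2y√(1+z²) = 3.25 + 2×4.59×3.162 = 32.28 m.
Hydraulic radius R = A/P = 78.12/32.28 = 2.42 m.
Manning's equation: Q = (1/n) A R^(2/3) S^(1/2) = (1/0.024) × 78.12 × 2.42^(2/3) × 0.0014^(1/2) = 220 m³/s.

Q = 220 m³/s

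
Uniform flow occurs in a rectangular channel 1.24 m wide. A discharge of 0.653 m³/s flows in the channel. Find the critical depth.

For a rectangular channel, critical depth y_c = (q²/g)^(1/3) where q = Q/b = 0.653/1.24 = 0.5266 m²/s.
So y_c = (0.5266²/9.81)^(1/3) = 0.305 m.

y_c = 0.305 m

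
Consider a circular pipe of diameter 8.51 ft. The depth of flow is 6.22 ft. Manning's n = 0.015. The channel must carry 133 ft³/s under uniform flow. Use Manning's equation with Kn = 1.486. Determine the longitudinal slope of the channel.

S = 0.00026

For a circular section of diameter D = 8.51 ft at depth y = 6.22 ft, the central angle is θ = 2 arccos(1 − 2y/D) = 4.102 rad. Then A = (D²/8)(θ − sin θ) = 44.55 ft² and P = Dθ/2 = 17.45 ft.
Hydraulic radius R = A/P = 44.55/17.45 = 2.552 ft.
From Manning's equation, S = [nQ / (1.486 A R^(2/3))]² = [0.015 × 133 / (1.486 × 44.55 × 2.552^(2/3))]² = 0.00026.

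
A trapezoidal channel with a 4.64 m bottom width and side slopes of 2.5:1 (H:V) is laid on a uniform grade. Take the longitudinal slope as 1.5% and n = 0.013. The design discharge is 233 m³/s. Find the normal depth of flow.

y_n = 2.1 m

Manning's equation rearranged: A R^(2/3) = nQ / (1·√S) = 0.013 × 233 / (√0.015) = 24.73.
Try y = 2.44 m: A R^(2/3) = 33.94 — too large.
Try y = 1.47 m: A R^(2/3) = 12.01 — too small.
Try y = 2.1 m: A R^(2/3) = 24.77 — ≈ 24.73.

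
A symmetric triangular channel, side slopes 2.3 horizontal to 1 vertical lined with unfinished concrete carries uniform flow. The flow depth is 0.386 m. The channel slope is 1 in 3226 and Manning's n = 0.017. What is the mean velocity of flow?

V = 0.326 m/s

For a triangular section with side slope z = 2.3: A = zy² = 2.3×0.386² = 0.3427 m²; P = 2y√(1+z²) = 2×0.386×2.508 = 1.936 m.
Hydraulic radius R = A/P = 0.3427/1.936 = 0.177 m.
From Manning's equation, V = (1/n) R^(2/3) S^(1/2) = (1/0.017) × 0.177^(2/3) × 0.00031^(1/2) = 0.326 m/s.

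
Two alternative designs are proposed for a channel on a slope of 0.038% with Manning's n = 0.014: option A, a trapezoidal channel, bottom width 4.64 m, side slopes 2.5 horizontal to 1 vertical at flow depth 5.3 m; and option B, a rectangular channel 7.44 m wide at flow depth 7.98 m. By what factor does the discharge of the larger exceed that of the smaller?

Channel A: With bottom width b = 4.64 m and side slope z = 2.5: A = (b + zy)y = (4.64 + 2.5×5.3)×5.3 = 94.82 m²; P = b + 2y√(1+z²) = 4.64 + 2×5.3×2.693 = 33.18 m. Hydraulic radius R = A/P = 94.82/33.18 = 2.858 m. Q_A = (1/0.014)·94.82·2.858^(2/3)·√0.00038 = 265.9 m³/s.
Channel B: Flow area A = b·y = 7.44 × 7.98 = 59.37 m². Wetted perimeter P = b + 2y = 7.44 + 2×7.98 = 23.4 m. Hydraulic radius R = A/P = 59.37/23.4 = 2.537 m. Q_B = (1/0.014)·59.37·2.537^(2/3)·√0.00038 = 153.8 m³/s.
The larger discharge is 265.9 m³/s and the smaller is 153.8 m³/s; the ratio is 1.73.

1.73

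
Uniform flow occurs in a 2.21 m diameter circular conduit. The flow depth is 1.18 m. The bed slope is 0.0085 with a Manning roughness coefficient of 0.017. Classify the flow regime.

For a circular section of diameter D = 2.21 m at depth y = 1.18 m, the central angle is θ = 2 arccos(1 − 2y/D) = 3.277 rad. Then A = (D²/8)(θ − sin θ) = 2.084 m² and P = Dθ/2 = 3.622 m.
Hydraulic radius R = A/P = 2.084/3.622 = 0.5753 m.
V = (1/n) R^(2/3) √S = (1/0.017) × 0.5753^(2/3) × √0.0085 = 3.752 m/s. Hydraulic depth D_h = A/T = 2.084/2.205 = 0.945 m.
Froude number Fr = V/√(g·D_h) = 3.752/√(9.81×0.945) = 1.23, which is greater than 1, so the flow is supercritical.

supercritical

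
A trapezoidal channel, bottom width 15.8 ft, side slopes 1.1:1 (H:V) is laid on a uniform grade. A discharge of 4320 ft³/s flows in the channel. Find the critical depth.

y_c = 10.4 ft

At critical depth, Q² T / (g A³) = 1, i.e. A³/T = Q²/g = 4320²/32.2 = 579600.
Trying y = 12.7 ft: A³/T = 1236000 — over.
Trying y = 7.77 ft: A³/T = 205800 — short.
Trying y = 10.4 ft: A³/T = 587800 — matches.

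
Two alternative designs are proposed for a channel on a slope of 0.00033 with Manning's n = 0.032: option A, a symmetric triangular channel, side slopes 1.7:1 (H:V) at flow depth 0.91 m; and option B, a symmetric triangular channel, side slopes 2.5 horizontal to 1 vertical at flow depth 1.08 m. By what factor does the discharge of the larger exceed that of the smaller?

Channel A: For a triangular section with side slope z = 1.7: A = zy² = 1.7×0.91² = 1.408 m²; P = 2y√(1+z²) = 2×0.91×1.972 = 3.59 m. Hydraulic radius R = A/P = 1.408/3.59 = 0.3922 m. Q_A = (1/0.032)·1.408·0.3922^(2/3)·√0.00033 = 0.4282 m³/s.
Channel B: For a triangular section with side slope z = 2.5: A = zy² = 2.5×1.08² = 2.916 m²; P = 2y√(1+z²) = 2×1.08×2.693 = 5.816 m. Hydraulic radius R = A/P = 2.916/5.816 = 0.5014 m. Q_B = (1/0.032)·2.916·0.5014^(2/3)·√0.00033 = 1.045 m³/s.
The larger discharge is 1.045 m³/s and the smaller is 0.4282 m³/s; the ratio is 2.44.

2.44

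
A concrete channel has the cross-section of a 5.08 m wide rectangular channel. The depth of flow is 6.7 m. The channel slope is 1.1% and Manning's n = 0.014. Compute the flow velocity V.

Flow area A = b·y = 5.08 × 6.7 = 34.04 m². Wetted perimeter P = b + 2y = 5.08 + 2×6.7 = 18.48 m.
Hydraulic radius R = A/P = 34.04/18.48 = 1.842 m.
From Manning's equation, V = (1/n) R^(2/3) S^(1/2) = (1/0.014) × 1.842^(2/3) × 0.011^(1/2) = 11.3 m/s.

V = 11.3 m/s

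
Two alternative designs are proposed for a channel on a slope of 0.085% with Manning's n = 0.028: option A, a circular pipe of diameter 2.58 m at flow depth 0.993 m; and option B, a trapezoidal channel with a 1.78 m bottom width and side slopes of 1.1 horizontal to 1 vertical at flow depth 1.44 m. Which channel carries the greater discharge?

channel B

Channel A: For a circular section of diameter D = 2.58 m at depth y = 0.993 m, the central angle is θ = 2 arccos(1 − 2y/D) = 2.677 rad. Then A = (D²/8)(θ − sin θ) = 1.855 m² and P = Dθ/2 = 3.453 m. Hydraulic radius R = A/P = 1.855/3.453 = 0.537 m. Q_A = (1/0.028)·1.855·0.537^(2/3)·√0.00085 = 1.276 m³/s.
Channel B: With bottom width b = 1.78 m and side slope z = 1.1: A = (b + zy)y = (1.78 + 1.1×1.44)×1.44 = 4.844 m²; P = b + 2y√(1+z²) = 1.78 + 2×1.44×1.487 = 6.061 m. Hydraulic radius R = A/P = 4.844/6.061 = 0.7992 m. Q_B = (1/0.028)·4.844·0.7992^(2/3)·√0.00085 = 4.344 m³/s.
Q_A = 1.276 m³/s vs Q_B = 4.344 m³/s, so channel B carries more.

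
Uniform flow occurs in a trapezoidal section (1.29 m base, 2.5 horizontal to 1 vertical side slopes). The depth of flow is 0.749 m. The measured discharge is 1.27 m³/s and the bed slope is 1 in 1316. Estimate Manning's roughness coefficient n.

With bottom width b = 1.29 m and side slope z = 2.5: A = (b + zy)y = (1.29 + 2.5×0.749)×0.749 = 2.369 m²; P = b + 2y√(1+z²) = 1.29 + 2×0.749×2.693 = 5.323 m.
Hydraulic radius R = A/P = 2.369/5.323 = 0.445 m.
Rearranging Manning's equation: n = (1/Q) A R^(2/3) S^(1/2) = (1/1.27) × 2.369 × 0.445^(2/3) × √0.0007599 = 0.03.

n = 0.03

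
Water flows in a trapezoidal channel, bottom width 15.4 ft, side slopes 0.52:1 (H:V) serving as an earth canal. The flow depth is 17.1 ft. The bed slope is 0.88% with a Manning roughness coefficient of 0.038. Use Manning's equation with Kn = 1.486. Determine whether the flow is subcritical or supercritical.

subcritical

With bottom width b = 15.4 ft and side slope z = 0.52: A = (b + zy)y = (15.4 + 0.52×17.1)×17.1 = 415.4 ft²; P = b + 2y√(1+z²) = 15.4 + 2×17.1×1.127 = 53.95 ft.
Hydraulic radius R = A/P = 415.4/53.95 = 7.7 ft.
V = (1.486/n) R^(2/3) √S = (1.486/0.038) × 7.7^(2/3) × √0.0088 = 14.3 ft/s. Hydraulic depth D_h = A/T = 415.4/33.18 = 12.52 ft.
Froude number Fr = V/√(g·D_h) = 14.3/√(32.2×12.52) = 0.712, which is less than 1, so the flow is subcritical.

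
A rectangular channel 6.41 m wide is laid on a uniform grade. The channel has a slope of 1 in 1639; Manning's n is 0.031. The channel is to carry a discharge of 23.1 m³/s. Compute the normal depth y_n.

y_n = 3.28 m

Manning's equation rearranged: A R^(2/3) = nQ / (1·√S) = 0.031 × 23.1 / (√0.0006101) = 28.99.
Trying y = 4.13 m: A R^(2/3) = 39.24 — too large.
Trying y = 3.28 m: A R^(2/3) = 29.01 — matches.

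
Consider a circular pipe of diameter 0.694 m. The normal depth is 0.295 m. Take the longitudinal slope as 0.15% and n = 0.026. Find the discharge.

For a circular section of diameter D = 0.694 m at depth y = 0.295 m, the central angle is θ = 2 arccos(1 − 2y/D) = 2.841 rad. Then A = (D²/8)(θ − sin θ) = 0.1532 m² and P = Dθ/2 = 0.9857 m.
Hydraulic radius R = A/P = 0.1532/0.9857 = 0.1554 m.
Manning's equation: Q = (1/n) A R^(2/3) S^(1/2) = (1/0.026) × 0.1532 × 0.1554^(2/3) × 0.0015^(1/2) = 0.066 m³/s.

Q = 0.066 m³/s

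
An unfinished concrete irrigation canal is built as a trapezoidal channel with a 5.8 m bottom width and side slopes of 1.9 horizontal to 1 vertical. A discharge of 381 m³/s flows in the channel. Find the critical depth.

y_c = 4.76 m

At critical depth, Q² T / (g A³) = 1, i.e. A³/T = Q²/g = 381²/9.81 = 14800.
Trying y = 6.08 m: A³/T = 40630 — high.
Trying y = 4.76 m: A³/T = 14770 — close enough.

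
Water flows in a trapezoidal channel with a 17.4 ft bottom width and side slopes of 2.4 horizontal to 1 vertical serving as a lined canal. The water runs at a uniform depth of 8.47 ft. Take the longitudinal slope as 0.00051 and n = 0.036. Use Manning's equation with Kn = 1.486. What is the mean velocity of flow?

V = 2.8 ft/s

With bottom width b = 17.4 ft and side slope z = 2.4: A = (b + zy)y = (17.4 + 2.4×8.47)×8.47 = 319.6 ft²; P = b + 2y√(1+z²) = 17.4 + 2×8.47×2.6 = 61.44 ft.
Hydraulic radius R = A/P = 319.6/61.44 = 5.201 ft.
From Manning's equation, V = (1.486/n) R^(2/3) S^(1/2) = (1.486/0.036) × 5.201^(2/3) × 0.00051^(1/2) = 2.8 ft/s.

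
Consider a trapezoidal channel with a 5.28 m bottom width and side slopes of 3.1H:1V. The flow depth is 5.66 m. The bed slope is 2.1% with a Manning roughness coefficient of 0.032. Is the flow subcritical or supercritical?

supercritical

With bottom width b = 5.28 m and side slope z = 3.1: A = (b + zy)y = (5.28 + 3.1×5.66)×5.66 = 129.2 m²; P = b + 2y√(1+z²) = 5.28 + 2×5.66×3.257 = 42.15 m.
Hydraulic radius R = A/P = 129.2/42.15 = 3.065 m.
V = (1/n) R^(2/3) √S = (1/0.032) × 3.065^(2/3) × √0.021 = 9.555 m/s. Hydraulic depth D_h = A/T = 129.2/40.37 = 3.2 m.
Froude number Fr = V/√(g·D_h) = 9.555/√(9.81×3.2) = 1.71, which is greater than 1, so the flow is supercritical.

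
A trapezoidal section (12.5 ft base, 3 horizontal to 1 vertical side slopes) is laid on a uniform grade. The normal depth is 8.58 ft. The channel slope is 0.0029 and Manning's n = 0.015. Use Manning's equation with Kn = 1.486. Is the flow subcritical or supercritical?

supercritical

With bottom width b = 12.5 ft and side slope z = 3: A = (b + zy)y = (12.5 + 3×8.58)×8.58 = 328.1 ft²; P = b + 2y√(1+z²) = 12.5 + 2×8.58×3.162 = 66.76 ft.
Hydraulic radius R = A/P = 328.1/66.76 = 4.914 ft.
V = (1.486/n) R^(2/3) √S = (1.486/0.015) × 4.914^(2/3) × √0.0029 = 15.42 ft/s. Hydraulic depth D_h = A/T = 328.1/63.98 = 5.128 ft.
Froude number Fr = V/√(g·D_h) = 15.42/√(32.2×5.128) = 1.2, which is greater than 1, so the flow is supercritical.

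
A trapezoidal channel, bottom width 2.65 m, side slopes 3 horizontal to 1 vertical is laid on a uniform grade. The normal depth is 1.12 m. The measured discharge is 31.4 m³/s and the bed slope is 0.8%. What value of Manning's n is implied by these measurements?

n = 0.015

With bottom width b = 2.65 m and side slope z = 3: A = (b + zy)y = (2.65 + 3×1.12)×1.12 = 6.731 m²; P = b + 2y√(1+z²) = 2.65 + 2×1.12×3.162 = 9.734 m.
Hydraulic radius R = A/P = 6.731/9.734 = 0.6915 m.
Rearranging Manning's equation: n = (1/Q) A R^(2/3) S^(1/2) = (1/31.4) × 6.731 × 0.6915^(2/3) × √0.008 = 0.015.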